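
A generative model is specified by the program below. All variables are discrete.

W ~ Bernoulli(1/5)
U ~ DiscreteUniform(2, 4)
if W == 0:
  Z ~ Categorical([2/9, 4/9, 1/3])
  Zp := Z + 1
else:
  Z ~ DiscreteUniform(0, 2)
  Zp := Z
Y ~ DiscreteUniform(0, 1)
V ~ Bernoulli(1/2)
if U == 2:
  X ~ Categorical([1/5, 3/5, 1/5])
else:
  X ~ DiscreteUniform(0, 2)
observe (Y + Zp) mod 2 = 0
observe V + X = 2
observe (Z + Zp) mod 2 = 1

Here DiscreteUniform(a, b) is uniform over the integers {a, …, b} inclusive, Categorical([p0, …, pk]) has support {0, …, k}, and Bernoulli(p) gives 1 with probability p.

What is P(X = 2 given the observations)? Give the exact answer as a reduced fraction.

P(X = 2 | obs) = 13/32

Enumerate traces; 18 have nonzero weight after conditioning:
  (W=0, U=2, Z=0, Y=1, V=0, X=2) weight 2/675
  (W=0, U=2, Z=0, Y=1, V=1, X=1) weight 2/225
  (W=0, U=2, Z=1, Y=0, V=0, X=2) weight 4/675
  (W=0, U=2, Z=1, Y=0, V=1, X=1) weight 4/225
  (W=0, U=2, Z=2, Y=1, V=0, X=2) weight 1/225
  (W=0, U=2, Z=2, Y=1, V=1, X=1) weight 1/75
  (W=0, U=3, Z=0, Y=1, V=0, X=2) weight 2/405
  (W=0, U=3, Z=0, Y=1, V=1, X=1) weight 2/405
  … 10 more
Group by X:
  weight(X=1) = 19/225
  weight(X=2) = 13/225
Total weight = 19/225 + 13/225 = 32/225
P(X=1 | obs) = 19/225 / 32/225 = 19/32
P(X=2 | obs) = 13/225 / 32/225 = 13/32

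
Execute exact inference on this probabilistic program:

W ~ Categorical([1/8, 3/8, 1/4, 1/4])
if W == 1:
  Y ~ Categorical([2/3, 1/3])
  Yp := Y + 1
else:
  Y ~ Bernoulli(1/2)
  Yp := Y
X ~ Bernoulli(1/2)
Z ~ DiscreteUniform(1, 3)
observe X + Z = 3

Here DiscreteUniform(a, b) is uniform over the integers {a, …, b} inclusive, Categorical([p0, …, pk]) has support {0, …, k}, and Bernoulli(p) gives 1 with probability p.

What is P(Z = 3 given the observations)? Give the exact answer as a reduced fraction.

Enumerate traces; 16 have nonzero weight after conditioning:
  (W=0, Y=0, X=0, Z=3) weight 1/96
  (W=0, Y=0, X=1, Z=2) weight 1/96
  (W=0, Y=1, X=0, Z=3) weight 1/96
  (W=0, Y=1, X=1, Z=2) weight 1/96
  (W=1, Y=0, X=0, Z=3) weight 1/24
  (W=1, Y=0, X=1, Z=2) weight 1/24
  (W=1, Y=1, X=0, Z=3) weight 1/48
  (W=1, Y=1, X=1, Z=2) weight 1/48
  … 8 more
Group by Z:
  weight(Z=2) = 1/6
  weight(Z=3) = 1/6
Total weight = 1/6 + 1/6 = 1/3
P(Z=2 | obs) = 1/6 / 1/3 = 1/2
P(Z=3 | obs) = 1/6 / 1/3 = 1/2

P(Z = 3 | obs) = 1/2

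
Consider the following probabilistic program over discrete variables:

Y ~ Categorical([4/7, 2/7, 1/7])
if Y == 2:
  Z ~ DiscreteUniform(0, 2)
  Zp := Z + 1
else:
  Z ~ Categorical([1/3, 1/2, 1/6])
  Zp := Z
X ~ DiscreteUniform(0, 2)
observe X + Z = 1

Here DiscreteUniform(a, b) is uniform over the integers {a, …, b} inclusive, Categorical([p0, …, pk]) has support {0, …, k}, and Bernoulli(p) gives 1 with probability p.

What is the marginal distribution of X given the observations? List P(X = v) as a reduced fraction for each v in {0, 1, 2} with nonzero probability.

P(X=0) = 10/17, P(X=1) = 7/17

Enumerate traces; 6 have nonzero weight after conditioning:
  (Y=0, Z=0, X=1) weight 4/63
  (Y=0, Z=1, X=0) weight 2/21
  (Y=1, Z=0, X=1) weight 2/63
  (Y=1, Z=1, X=0) weight 1/21
  (Y=2, Z=0, X=1) weight 1/63
  (Y=2, Z=1, X=0) weight 1/63
Group by X:
  weight(X=0) = 10/63
  weight(X=1) = 1/9
Total weight = 10/63 + 1/9 = 17/63
P(X=0 | obs) = 10/63 / 17/63 = 10/17
P(X=1 | obs) = 1/9 / 17/63 = 7/17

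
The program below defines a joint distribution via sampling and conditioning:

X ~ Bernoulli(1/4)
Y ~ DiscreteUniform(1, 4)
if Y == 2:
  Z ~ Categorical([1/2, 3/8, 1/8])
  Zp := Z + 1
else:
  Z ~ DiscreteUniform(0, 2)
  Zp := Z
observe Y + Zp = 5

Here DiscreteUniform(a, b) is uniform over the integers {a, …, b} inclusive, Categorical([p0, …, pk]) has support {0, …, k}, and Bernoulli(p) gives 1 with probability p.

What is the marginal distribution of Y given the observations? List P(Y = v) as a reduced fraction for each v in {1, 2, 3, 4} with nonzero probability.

Enumerate traces; 6 have nonzero weight after conditioning:
  (X=0, Y=2, Z=2) weight 3/128
  (X=0, Y=3, Z=2) weight 1/16
  (X=0, Y=4, Z=1) weight 1/16
  (X=1, Y=2, Z=2) weight 1/128
  (X=1, Y=3, Z=2) weight 1/48
  (X=1, Y=4, Z=1) weight 1/48
Group by Y:
  weight(Y=2) = 1/32
  weight(Y=3) = 1/12
  weight(Y=4) = 1/12
Total weight = 1/32 + 1/12 + 1/12 = 19/96
P(Y=2 | obs) = 1/32 / 19/96 = 3/19
P(Y=3 | obs) = 1/12 / 19/96 = 8/19
P(Y=4 | obs) = 1/12 / 19/96 = 8/19

P(Y=2) = 3/19, P(Y=3) = 8/19, P(Y=4) = 8/19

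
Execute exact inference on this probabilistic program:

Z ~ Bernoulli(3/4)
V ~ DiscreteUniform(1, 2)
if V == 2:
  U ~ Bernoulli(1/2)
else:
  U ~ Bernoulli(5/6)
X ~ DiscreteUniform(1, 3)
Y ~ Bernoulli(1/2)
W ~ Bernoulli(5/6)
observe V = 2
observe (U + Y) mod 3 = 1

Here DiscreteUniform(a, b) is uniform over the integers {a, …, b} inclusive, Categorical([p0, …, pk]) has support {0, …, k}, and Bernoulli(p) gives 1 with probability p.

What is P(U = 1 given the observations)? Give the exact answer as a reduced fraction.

P(U = 1 | obs) = 1/2

Enumerate traces; 24 have nonzero weight after conditioning:
  (Z=0, V=2, U=0, X=1, Y=1, W=0) weight 1/576
  (Z=0, V=2, U=0, X=1, Y=1, W=1) weight 5/576
  (Z=0, V=2, U=0, X=2, Y=1, W=0) weight 1/576
  (Z=0, V=2, U=0, X=2, Y=1, W=1) weight 5/576
  (Z=0, V=2, U=0, X=3, Y=1, W=0) weight 1/576
  (Z=0, V=2, U=0, X=3, Y=1, W=1) weight 5/576
  (Z=0, V=2, U=1, X=1, Y=0, W=0) weight 1/576
  (Z=0, V=2, U=1, X=1, Y=0, W=1) weight 5/576
  … 16 more
Group by U:
  weight(U=0) = 1/8
  weight(U=1) = 1/8
Total weight = 1/8 + 1/8 = 1/4
P(U=0 | obs) = 1/8 / 1/4 = 1/2
P(U=1 | obs) = 1/8 / 1/4 = 1/2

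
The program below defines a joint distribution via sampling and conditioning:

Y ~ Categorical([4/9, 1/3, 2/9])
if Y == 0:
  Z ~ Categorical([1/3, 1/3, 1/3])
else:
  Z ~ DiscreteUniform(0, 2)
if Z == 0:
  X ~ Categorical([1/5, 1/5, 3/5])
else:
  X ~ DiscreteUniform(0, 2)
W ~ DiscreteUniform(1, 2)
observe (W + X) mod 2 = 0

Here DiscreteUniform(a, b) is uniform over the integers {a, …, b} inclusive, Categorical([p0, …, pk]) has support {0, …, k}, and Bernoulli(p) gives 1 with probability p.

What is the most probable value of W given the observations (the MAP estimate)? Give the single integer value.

Enumerate traces; 27 have nonzero weight after conditioning:
  (Y=0, Z=0, X=0, W=2) weight 2/135
  (Y=0, Z=0, X=1, W=1) weight 2/135
  (Y=0, Z=0, X=2, W=2) weight 2/45
  (Y=0, Z=1, X=0, W=2) weight 2/81
  (Y=0, Z=1, X=1, W=1) weight 2/81
  (Y=0, Z=1, X=2, W=2) weight 2/81
  (Y=0, Z=2, X=0, W=2) weight 2/81
  (Y=0, Z=2, X=1, W=1) weight 2/81
  … 19 more
Group by W:
  weight(W=1) = 13/90
  weight(W=2) = 16/45
Total weight = 13/90 + 16/45 = 1/2
P(W=1 | obs) = 13/90 / 1/2 = 13/45
P(W=2 | obs) = 16/45 / 1/2 = 32/45
argmax = 2

argmax_v P(W = v | obs) = 2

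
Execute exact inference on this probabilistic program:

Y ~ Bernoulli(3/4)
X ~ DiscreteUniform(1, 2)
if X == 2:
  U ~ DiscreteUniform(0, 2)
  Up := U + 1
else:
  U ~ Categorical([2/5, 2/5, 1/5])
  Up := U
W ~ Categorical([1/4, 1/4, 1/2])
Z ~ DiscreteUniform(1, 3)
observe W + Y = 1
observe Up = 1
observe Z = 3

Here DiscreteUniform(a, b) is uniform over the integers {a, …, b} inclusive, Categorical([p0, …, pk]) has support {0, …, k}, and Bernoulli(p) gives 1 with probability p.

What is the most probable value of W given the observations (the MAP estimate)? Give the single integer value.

Enumerate traces; 4 have nonzero weight after conditioning:
  (Y=0, X=1, U=1, W=1, Z=3) weight 1/240
  (Y=0, X=2, U=0, W=1, Z=3) weight 1/288
  (Y=1, X=1, U=1, W=0, Z=3) weight 1/80
  (Y=1, X=2, U=0, W=0, Z=3) weight 1/96
Group by W:
  weight(W=0) = 11/480
  weight(W=1) = 11/1440
Total weight = 11/480 + 11/1440 = 11/360
P(W=0 | obs) = 11/480 / 11/360 = 3/4
P(W=1 | obs) = 11/1440 / 11/360 = 1/4
argmax = 0

argmax_v P(W = v | obs) = 0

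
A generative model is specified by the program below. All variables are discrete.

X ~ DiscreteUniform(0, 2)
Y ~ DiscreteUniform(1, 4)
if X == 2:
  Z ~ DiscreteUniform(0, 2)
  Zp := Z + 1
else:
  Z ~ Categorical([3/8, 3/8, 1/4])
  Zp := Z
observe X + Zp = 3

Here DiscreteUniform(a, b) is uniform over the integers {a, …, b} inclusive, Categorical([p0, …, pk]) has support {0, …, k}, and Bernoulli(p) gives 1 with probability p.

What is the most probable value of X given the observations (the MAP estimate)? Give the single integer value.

Enumerate traces; 8 have nonzero weight after conditioning:
  (X=1, Y=1, Z=2) weight 1/48
  (X=1, Y=2, Z=2) weight 1/48
  (X=1, Y=3, Z=2) weight 1/48
  (X=1, Y=4, Z=2) weight 1/48
  (X=2, Y=1, Z=0) weight 1/36
  (X=2, Y=2, Z=0) weight 1/36
  (X=2, Y=3, Z=0) weight 1/36
  (X=2, Y=4, Z=0) weight 1/36
Group by X:
  weight(X=1) = 1/12
  weight(X=2) = 1/9
Total weight = 1/12 + 1/9 = 7/36
P(X=1 | obs) = 1/12 / 7/36 = 3/7
P(X=2 | obs) = 1/9 / 7/36 = 4/7
argmax = 2

argmax_v P(X = v | obs) = 2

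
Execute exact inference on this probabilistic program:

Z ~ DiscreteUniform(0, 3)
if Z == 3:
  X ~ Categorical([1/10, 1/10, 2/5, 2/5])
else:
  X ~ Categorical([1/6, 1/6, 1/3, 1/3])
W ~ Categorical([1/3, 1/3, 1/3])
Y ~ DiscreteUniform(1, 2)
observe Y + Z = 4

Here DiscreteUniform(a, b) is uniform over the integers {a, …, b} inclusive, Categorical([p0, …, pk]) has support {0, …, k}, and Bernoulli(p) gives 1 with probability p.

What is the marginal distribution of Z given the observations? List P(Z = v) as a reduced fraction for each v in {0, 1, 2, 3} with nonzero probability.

P(Z=2) = 1/2, P(Z=3) = 1/2

Enumerate traces; 24 have nonzero weight after conditioning:
  (Z=2, X=0, W=0, Y=2) weight 1/144
  (Z=2, X=0, W=1, Y=2) weight 1/144
  (Z=2, X=0, W=2, Y=2) weight 1/144
  (Z=2, X=1, W=0, Y=2) weight 1/144
  (Z=2, X=1, W=1, Y=2) weight 1/144
  (Z=2, X=1, W=2, Y=2) weight 1/144
  (Z=2, X=2, W=0, Y=2) weight 1/72
  (Z=2, X=2, W=1, Y=2) weight 1/72
  (Z=3, X=0, W=0, Y=1) weight 1/240
  … 15 more
Group by Z:
  weight(Z=2) = 1/8
  weight(Z=3) = 1/8
Total weight = 1/8 + 1/8 = 1/4
P(Z=2 | obs) = 1/8 / 1/4 = 1/2
P(Z=3 | obs) = 1/8 / 1/4 = 1/2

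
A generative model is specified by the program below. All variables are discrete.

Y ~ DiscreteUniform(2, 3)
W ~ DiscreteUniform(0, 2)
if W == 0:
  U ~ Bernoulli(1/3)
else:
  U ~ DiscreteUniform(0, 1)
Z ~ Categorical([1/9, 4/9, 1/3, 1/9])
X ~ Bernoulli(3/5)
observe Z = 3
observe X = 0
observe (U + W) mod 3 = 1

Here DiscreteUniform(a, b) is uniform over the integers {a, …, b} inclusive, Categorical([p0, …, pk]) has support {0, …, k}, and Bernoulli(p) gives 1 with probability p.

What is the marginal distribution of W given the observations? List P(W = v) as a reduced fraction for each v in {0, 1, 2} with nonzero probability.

Enumerate traces; 4 have nonzero weight after conditioning:
  (Y=2, W=0, U=1, Z=3, X=0) weight 1/405
  (Y=2, W=1, U=0, Z=3, X=0) weight 1/270
  (Y=3, W=0, U=1, Z=3, X=0) weight 1/405
  (Y=3, W=1, U=0, Z=3, X=0) weight 1/270
Group by W:
  weight(W=0) = 2/405
  weight(W=1) = 1/135
Total weight = 2/405 + 1/135 = 1/81
P(W=0 | obs) = 2/405 / 1/81 = 2/5
P(W=1 | obs) = 1/135 / 1/81 = 3/5

P(W=0) = 2/5, P(W=1) = 3/5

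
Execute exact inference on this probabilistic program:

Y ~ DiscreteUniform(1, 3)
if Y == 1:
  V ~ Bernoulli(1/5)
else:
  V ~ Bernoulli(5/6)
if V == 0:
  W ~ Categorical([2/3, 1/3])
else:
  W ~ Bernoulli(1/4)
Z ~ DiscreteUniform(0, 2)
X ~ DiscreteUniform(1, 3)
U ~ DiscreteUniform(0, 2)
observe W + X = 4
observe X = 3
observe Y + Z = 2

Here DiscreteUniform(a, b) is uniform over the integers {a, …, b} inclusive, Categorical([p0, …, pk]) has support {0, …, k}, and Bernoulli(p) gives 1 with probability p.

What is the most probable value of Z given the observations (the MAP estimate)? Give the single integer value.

Enumerate traces; 12 have nonzero weight after conditioning:
  (Y=1, V=0, W=1, Z=1, X=3, U=0) weight 4/1215
  (Y=1, V=0, W=1, Z=1, X=3, U=1) weight 4/1215
  (Y=1, V=0, W=1, Z=1, X=3, U=2) weight 4/1215
  (Y=1, V=1, W=1, Z=1, X=3, U=0) weight 1/1620
  (Y=1, V=1, W=1, Z=1, X=3, U=1) weight 1/1620
  (Y=1, V=1, W=1, Z=1, X=3, U=2) weight 1/1620
  (Y=2, V=0, W=1, Z=0, X=3, U=0) weight 1/1458
  (Y=2, V=0, W=1, Z=0, X=3, U=1) weight 1/1458
  … 4 more
Group by Z:
  weight(Z=0) = 19/1944
  weight(Z=1) = 19/1620
Total weight = 19/1944 + 19/1620 = 209/9720
P(Z=0 | obs) = 19/1944 / 209/9720 = 5/11
P(Z=1 | obs) = 19/1620 / 209/9720 = 6/11
argmax = 1

argmax_v P(Z = v | obs) = 1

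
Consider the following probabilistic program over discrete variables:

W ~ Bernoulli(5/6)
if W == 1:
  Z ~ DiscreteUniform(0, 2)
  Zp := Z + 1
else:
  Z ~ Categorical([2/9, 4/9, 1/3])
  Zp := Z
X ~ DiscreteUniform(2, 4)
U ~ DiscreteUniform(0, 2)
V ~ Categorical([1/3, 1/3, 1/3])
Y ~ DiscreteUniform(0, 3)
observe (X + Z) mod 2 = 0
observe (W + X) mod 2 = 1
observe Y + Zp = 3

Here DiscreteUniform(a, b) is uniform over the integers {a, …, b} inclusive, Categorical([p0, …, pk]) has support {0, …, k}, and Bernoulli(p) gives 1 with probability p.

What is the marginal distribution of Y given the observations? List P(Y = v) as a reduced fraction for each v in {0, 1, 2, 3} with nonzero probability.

P(Y=0) = 15/32, P(Y=2) = 17/32

Enumerate traces; 45 have nonzero weight after conditioning:
  (W=0, Z=1, X=3, U=0, V=0, Y=2) weight 1/1458
  (W=0, Z=1, X=3, U=0, V=1, Y=2) weight 1/1458
  (W=0, Z=1, X=3, U=0, V=2, Y=2) weight 1/1458
  (W=0, Z=1, X=3, U=1, V=0, Y=2) weight 1/1458
  (W=0, Z=1, X=3, U=1, V=1, Y=2) weight 1/1458
  (W=0, Z=1, X=3, U=1, V=2, Y=2) weight 1/1458
  (W=0, Z=1, X=3, U=2, V=0, Y=2) weight 1/1458
  (W=0, Z=1, X=3, U=2, V=1, Y=2) weight 1/1458
  (W=1, Z=2, X=2, U=0, V=0, Y=0) weight 5/1944
  … 36 more
Group by Y:
  weight(Y=0) = 5/108
  weight(Y=2) = 17/324
Total weight = 5/108 + 17/324 = 8/81
P(Y=0 | obs) = 5/108 / 8/81 = 15/32
P(Y=2 | obs) = 17/324 / 8/81 = 17/32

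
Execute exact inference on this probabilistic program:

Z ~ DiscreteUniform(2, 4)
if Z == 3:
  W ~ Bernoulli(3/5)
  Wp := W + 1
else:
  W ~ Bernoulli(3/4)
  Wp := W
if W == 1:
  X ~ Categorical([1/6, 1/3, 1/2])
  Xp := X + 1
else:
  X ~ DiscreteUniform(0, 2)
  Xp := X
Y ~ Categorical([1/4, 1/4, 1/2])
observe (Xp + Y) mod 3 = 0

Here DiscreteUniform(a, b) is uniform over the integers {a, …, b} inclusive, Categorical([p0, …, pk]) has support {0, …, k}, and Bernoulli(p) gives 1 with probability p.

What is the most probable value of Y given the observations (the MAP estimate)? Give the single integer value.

argmax_v P(Y = v | obs) = 0

Enumerate traces; 18 have nonzero weight after conditioning:
  (Z=2, W=0, X=0, Y=0) weight 1/144
  (Z=2, W=0, X=1, Y=2) weight 1/72
  (Z=2, W=0, X=2, Y=1) weight 1/144
  (Z=2, W=1, X=0, Y=2) weight 1/48
  (Z=2, W=1, X=1, Y=1) weight 1/48
  (Z=2, W=1, X=2, Y=0) weight 1/32
  (Z=3, W=0, X=0, Y=0) weight 1/90
  (Z=3, W=0, X=1, Y=2) weight 1/45
  … 10 more
Group by Y:
  weight(Y=0) = 9/80
  weight(Y=1) = 1/12
  weight(Y=2) = 13/120
Total weight = 9/80 + 1/12 + 13/120 = 73/240
P(Y=0 | obs) = 9/80 / 73/240 = 27/73
P(Y=1 | obs) = 1/12 / 73/240 = 20/73
P(Y=2 | obs) = 13/120 / 73/240 = 26/73
argmax = 0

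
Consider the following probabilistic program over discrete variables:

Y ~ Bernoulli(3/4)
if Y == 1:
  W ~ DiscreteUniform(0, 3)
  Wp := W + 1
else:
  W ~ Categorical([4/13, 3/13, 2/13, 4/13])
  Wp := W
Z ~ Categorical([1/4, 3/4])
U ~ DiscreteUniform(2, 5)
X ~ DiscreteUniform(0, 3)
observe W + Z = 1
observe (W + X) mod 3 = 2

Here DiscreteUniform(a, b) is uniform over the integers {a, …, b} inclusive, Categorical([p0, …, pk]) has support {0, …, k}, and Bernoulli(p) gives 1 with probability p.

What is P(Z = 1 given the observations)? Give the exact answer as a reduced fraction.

Enumerate traces; 16 have nonzero weight after conditioning:
  (Y=0, W=0, Z=1, U=2, X=2) weight 3/832
  (Y=0, W=0, Z=1, U=3, X=2) weight 3/832
  (Y=0, W=0, Z=1, U=4, X=2) weight 3/832
  (Y=0, W=0, Z=1, U=5, X=2) weight 3/832
  (Y=0, W=1, Z=0, U=2, X=1) weight 3/3328
  (Y=0, W=1, Z=0, U=3, X=1) weight 3/3328
  (Y=0, W=1, Z=0, U=4, X=1) weight 3/3328
  (Y=0, W=1, Z=0, U=5, X=1) weight 3/3328
  … 8 more
Group by Z:
  weight(Z=0) = 51/3328
  weight(Z=1) = 165/3328
Total weight = 51/3328 + 165/3328 = 27/416
P(Z=0 | obs) = 51/3328 / 27/416 = 17/72
P(Z=1 | obs) = 165/3328 / 27/416 = 55/72

P(Z = 1 | obs) = 55/72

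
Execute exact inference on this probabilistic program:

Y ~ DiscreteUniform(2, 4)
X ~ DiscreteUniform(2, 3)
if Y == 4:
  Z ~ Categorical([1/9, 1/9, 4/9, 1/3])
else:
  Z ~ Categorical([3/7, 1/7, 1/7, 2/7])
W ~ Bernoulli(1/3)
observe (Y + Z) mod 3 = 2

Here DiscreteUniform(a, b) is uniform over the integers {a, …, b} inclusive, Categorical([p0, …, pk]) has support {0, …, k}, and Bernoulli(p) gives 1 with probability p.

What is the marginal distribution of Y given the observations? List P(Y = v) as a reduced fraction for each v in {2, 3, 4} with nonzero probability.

Enumerate traces; 16 have nonzero weight after conditioning:
  (Y=2, X=2, Z=0, W=0) weight 1/21
  (Y=2, X=2, Z=0, W=1) weight 1/42
  (Y=2, X=2, Z=3, W=0) weight 2/63
  (Y=2, X=2, Z=3, W=1) weight 1/63
  (Y=2, X=3, Z=0, W=0) weight 1/21
  (Y=2, X=3, Z=0, W=1) weight 1/42
  (Y=2, X=3, Z=3, W=0) weight 2/63
  (Y=2, X=3, Z=3, W=1) weight 1/63
  (Y=3, X=2, Z=2, W=0) weight 1/63
  (Y=4, X=2, Z=1, W=0) weight 1/81
  … 6 more
Group by Y:
  weight(Y=2) = 5/21
  weight(Y=3) = 1/21
  weight(Y=4) = 1/27
Total weight = 5/21 + 1/21 + 1/27 = 61/189
P(Y=2 | obs) = 5/21 / 61/189 = 45/61
P(Y=3 | obs) = 1/21 / 61/189 = 9/61
P(Y=4 | obs) = 1/27 / 61/189 = 7/61

P(Y=2) = 45/61, P(Y=3) = 9/61, P(Y=4) = 7/61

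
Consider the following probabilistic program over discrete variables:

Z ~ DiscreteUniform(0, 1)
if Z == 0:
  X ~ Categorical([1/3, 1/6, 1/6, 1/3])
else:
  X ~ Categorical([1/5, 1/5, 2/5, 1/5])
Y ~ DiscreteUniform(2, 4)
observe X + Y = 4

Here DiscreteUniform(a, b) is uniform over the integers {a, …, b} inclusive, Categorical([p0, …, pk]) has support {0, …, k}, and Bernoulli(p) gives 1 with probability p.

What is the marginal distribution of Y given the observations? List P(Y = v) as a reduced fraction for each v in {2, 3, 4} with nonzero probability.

Enumerate traces; 6 have nonzero weight after conditioning:
  (Z=0, X=0, Y=4) weight 1/18
  (Z=0, X=1, Y=3) weight 1/36
  (Z=0, X=2, Y=2) weight 1/36
  (Z=1, X=0, Y=4) weight 1/30
  (Z=1, X=1, Y=3) weight 1/30
  (Z=1, X=2, Y=2) weight 1/15
Group by Y:
  weight(Y=2) = 17/180
  weight(Y=3) = 11/180
  weight(Y=4) = 4/45
Total weight = 17/180 + 11/180 + 4/45 = 11/45
P(Y=2 | obs) = 17/180 / 11/45 = 17/44
P(Y=3 | obs) = 11/180 / 11/45 = 1/4
P(Y=4 | obs) = 4/45 / 11/45 = 4/11

P(Y=2) = 17/44, P(Y=3) = 1/4, P(Y=4) = 4/11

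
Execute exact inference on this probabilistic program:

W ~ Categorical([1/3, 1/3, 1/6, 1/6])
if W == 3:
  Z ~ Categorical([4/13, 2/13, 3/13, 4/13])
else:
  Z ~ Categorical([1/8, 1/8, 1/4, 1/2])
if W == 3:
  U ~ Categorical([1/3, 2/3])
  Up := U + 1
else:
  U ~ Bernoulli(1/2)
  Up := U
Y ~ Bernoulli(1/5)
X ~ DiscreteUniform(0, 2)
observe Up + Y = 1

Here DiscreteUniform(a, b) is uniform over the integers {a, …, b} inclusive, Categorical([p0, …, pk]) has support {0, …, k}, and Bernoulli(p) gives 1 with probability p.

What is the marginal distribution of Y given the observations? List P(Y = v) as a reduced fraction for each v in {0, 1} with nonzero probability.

Enumerate traces; 84 have nonzero weight after conditioning:
  (W=0, Z=0, U=0, Y=1, X=0) weight 1/720
  (W=0, Z=0, U=0, Y=1, X=1) weight 1/720
  (W=0, Z=0, U=0, Y=1, X=2) weight 1/720
  (W=0, Z=0, U=1, Y=0, X=0) weight 1/180
  (W=0, Z=0, U=1, Y=0, X=1) weight 1/180
  (W=0, Z=0, U=1, Y=0, X=2) weight 1/180
  (W=0, Z=1, U=0, Y=1, X=0) weight 1/720
  (W=0, Z=1, U=0, Y=1, X=1) weight 1/720
  … 76 more
Group by Y:
  weight(Y=0) = 17/45
  weight(Y=1) = 1/12
Total weight = 17/45 + 1/12 = 83/180
P(Y=0 | obs) = 17/45 / 83/180 = 68/83
P(Y=1 | obs) = 1/12 / 83/180 = 15/83

P(Y=0) = 68/83, P(Y=1) = 15/83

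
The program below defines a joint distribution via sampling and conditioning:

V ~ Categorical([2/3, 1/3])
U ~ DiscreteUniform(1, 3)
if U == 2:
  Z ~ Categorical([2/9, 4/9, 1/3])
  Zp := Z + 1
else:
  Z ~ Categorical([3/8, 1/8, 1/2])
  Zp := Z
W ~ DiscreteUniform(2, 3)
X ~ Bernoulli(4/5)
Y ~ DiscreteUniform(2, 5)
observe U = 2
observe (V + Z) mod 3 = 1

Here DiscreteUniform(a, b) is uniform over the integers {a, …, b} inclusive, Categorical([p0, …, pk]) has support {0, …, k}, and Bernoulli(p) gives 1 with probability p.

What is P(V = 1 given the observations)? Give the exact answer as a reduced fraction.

Enumerate traces; 32 have nonzero weight after conditioning:
  (V=0, U=2, Z=1, W=2, X=0, Y=2) weight 1/405
  (V=0, U=2, Z=1, W=2, X=0, Y=3) weight 1/405
  (V=0, U=2, Z=1, W=2, X=0, Y=4) weight 1/405
  (V=0, U=2, Z=1, W=2, X=0, Y=5) weight 1/405
  (V=0, U=2, Z=1, W=2, X=1, Y=2) weight 4/405
  (V=0, U=2, Z=1, W=2, X=1, Y=3) weight 4/405
  (V=0, U=2, Z=1, W=2, X=1, Y=4) weight 4/405
  (V=0, U=2, Z=1, W=2, X=1, Y=5) weight 4/405
  (V=1, U=2, Z=0, W=2, X=0, Y=2) weight 1/1620
  … 23 more
Group by V:
  weight(V=0) = 8/81
  weight(V=1) = 2/81
Total weight = 8/81 + 2/81 = 10/81
P(V=0 | obs) = 8/81 / 10/81 = 4/5
P(V=1 | obs) = 2/81 / 10/81 = 1/5

P(V = 1 | obs) = 1/5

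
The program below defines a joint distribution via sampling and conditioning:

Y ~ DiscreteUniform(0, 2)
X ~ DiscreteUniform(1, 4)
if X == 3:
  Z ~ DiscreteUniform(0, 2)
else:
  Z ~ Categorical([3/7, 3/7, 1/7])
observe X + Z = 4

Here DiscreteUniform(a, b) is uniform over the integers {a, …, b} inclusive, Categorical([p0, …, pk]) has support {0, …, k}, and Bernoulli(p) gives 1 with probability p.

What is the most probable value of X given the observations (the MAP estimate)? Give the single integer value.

Enumerate traces; 9 have nonzero weight after conditioning:
  (Y=0, X=2, Z=2) weight 1/84
  (Y=0, X=3, Z=1) weight 1/36
  (Y=0, X=4, Z=0) weight 1/28
  (Y=1, X=2, Z=2) weight 1/84
  (Y=1, X=3, Z=1) weight 1/36
  (Y=1, X=4, Z=0) weight 1/28
  (Y=2, X=2, Z=2) weight 1/84
  (Y=2, X=3, Z=1) weight 1/36
  … 1 more
Group by X:
  weight(X=2) = 1/28
  weight(X=3) = 1/12
  weight(X=4) = 3/28
Total weight = 1/28 + 1/12 + 3/28 = 19/84
P(X=2 | obs) = 1/28 / 19/84 = 3/19
P(X=3 | obs) = 1/12 / 19/84 = 7/19
P(X=4 | obs) = 3/28 / 19/84 = 9/19
argmax = 4

argmax_v P(X = v | obs) = 4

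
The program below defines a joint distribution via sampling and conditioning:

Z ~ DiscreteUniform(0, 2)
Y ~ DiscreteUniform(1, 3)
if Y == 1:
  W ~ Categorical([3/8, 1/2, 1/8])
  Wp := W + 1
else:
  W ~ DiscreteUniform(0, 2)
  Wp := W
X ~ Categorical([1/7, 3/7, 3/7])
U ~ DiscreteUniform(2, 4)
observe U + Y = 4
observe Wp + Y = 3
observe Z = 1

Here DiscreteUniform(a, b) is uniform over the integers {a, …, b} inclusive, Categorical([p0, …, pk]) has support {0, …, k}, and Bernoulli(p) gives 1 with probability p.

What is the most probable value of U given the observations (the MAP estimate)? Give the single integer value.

Enumerate traces; 6 have nonzero weight after conditioning:
  (Z=1, Y=1, W=1, X=0, U=3) weight 1/378
  (Z=1, Y=1, W=1, X=1, U=3) weight 1/126
  (Z=1, Y=1, W=1, X=2, U=3) weight 1/126
  (Z=1, Y=2, W=1, X=0, U=2) weight 1/567
  (Z=1, Y=2, W=1, X=1, U=2) weight 1/189
  (Z=1, Y=2, W=1, X=2, U=2) weight 1/189
Group by U:
  weight(U=2) = 1/81
  weight(U=3) = 1/54
Total weight = 1/81 + 1/54 = 5/162
P(U=2 | obs) = 1/81 / 5/162 = 2/5
P(U=3 | obs) = 1/54 / 5/162 = 3/5
argmax = 3

argmax_v P(U = v | obs) = 3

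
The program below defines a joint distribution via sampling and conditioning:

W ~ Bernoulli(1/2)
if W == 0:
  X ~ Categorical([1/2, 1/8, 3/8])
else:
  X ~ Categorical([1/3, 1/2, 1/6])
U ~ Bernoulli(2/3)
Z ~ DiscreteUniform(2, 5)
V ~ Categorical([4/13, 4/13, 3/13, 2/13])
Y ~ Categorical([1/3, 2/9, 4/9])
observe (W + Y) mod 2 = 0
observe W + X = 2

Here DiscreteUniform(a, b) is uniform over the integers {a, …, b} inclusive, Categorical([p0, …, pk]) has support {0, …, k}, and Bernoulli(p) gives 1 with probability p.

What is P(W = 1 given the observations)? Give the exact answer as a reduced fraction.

Enumerate traces; 96 have nonzero weight after conditioning:
  (W=0, X=2, U=0, Z=2, V=0, Y=0) weight 1/624
  (W=0, X=2, U=0, Z=2, V=0, Y=2) weight 1/468
  (W=0, X=2, U=0, Z=2, V=1, Y=0) weight 1/624
  (W=0, X=2, U=0, Z=2, V=1, Y=2) weight 1/468
  (W=0, X=2, U=0, Z=2, V=2, Y=0) weight 1/832
  (W=0, X=2, U=0, Z=2, V=2, Y=2) weight 1/624
  (W=0, X=2, U=0, Z=2, V=3, Y=0) weight 1/1248
  (W=0, X=2, U=0, Z=2, V=3, Y=2) weight 1/936
  (W=1, X=1, U=0, Z=2, V=0, Y=1) weight 1/702
  … 87 more
Group by W:
  weight(W=0) = 7/48
  weight(W=1) = 1/18
Total weight = 7/48 + 1/18 = 29/144
P(W=0 | obs) = 7/48 / 29/144 = 21/29
P(W=1 | obs) = 1/18 / 29/144 = 8/29

P(W = 1 | obs) = 8/29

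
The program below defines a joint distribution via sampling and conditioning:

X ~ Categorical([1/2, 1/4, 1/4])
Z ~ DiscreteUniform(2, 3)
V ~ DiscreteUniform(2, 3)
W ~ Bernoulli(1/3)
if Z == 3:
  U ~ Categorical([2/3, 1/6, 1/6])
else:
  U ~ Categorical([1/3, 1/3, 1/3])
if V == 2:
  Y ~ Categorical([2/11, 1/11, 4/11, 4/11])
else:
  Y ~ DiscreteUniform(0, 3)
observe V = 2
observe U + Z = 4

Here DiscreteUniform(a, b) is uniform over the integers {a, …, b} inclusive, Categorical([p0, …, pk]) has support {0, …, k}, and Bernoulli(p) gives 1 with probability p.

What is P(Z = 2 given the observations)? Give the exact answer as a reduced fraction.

P(Z = 2 | obs) = 2/3

Enumerate traces; 48 have nonzero weight after conditioning:
  (X=0, Z=2, V=2, W=0, U=2, Y=0) weight 1/198
  (X=0, Z=2, V=2, W=0, U=2, Y=1) weight 1/396
  (X=0, Z=2, V=2, W=0, U=2, Y=2) weight 1/99
  (X=0, Z=2, V=2, W=0, U=2, Y=3) weight 1/99
  (X=0, Z=2, V=2, W=1, U=2, Y=0) weight 1/396
  (X=0, Z=2, V=2, W=1, U=2, Y=1) weight 1/792
  (X=0, Z=2, V=2, W=1, U=2, Y=2) weight 1/198
  (X=0, Z=2, V=2, W=1, U=2, Y=3) weight 1/198
  (X=0, Z=3, V=2, W=0, U=1, Y=0) weight 1/396
  … 39 more
Group by Z:
  weight(Z=2) = 1/12
  weight(Z=3) = 1/24
Total weight = 1/12 + 1/24 = 1/8
P(Z=2 | obs) = 1/12 / 1/8 = 2/3
P(Z=3 | obs) = 1/24 / 1/8 = 1/3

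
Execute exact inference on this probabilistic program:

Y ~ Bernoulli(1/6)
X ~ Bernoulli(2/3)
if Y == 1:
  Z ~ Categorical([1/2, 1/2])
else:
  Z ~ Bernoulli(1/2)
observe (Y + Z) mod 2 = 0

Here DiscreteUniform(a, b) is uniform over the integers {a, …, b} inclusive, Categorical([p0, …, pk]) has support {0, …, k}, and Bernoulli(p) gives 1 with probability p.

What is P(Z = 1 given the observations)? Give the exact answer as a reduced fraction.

Enumerate traces; 4 have nonzero weight after conditioning:
  (Y=0, X=0, Z=0) weight 5/36
  (Y=0, X=1, Z=0) weight 5/18
  (Y=1, X=0, Z=1) weight 1/36
  (Y=1, X=1, Z=1) weight 1/18
Group by Z:
  weight(Z=0) = 5/12
  weight(Z=1) = 1/12
Total weight = 5/12 + 1/12 = 1/2
P(Z=0 | obs) = 5/12 / 1/2 = 5/6
P(Z=1 | obs) = 1/12 / 1/2 = 1/6

P(Z = 1 | obs) = 1/6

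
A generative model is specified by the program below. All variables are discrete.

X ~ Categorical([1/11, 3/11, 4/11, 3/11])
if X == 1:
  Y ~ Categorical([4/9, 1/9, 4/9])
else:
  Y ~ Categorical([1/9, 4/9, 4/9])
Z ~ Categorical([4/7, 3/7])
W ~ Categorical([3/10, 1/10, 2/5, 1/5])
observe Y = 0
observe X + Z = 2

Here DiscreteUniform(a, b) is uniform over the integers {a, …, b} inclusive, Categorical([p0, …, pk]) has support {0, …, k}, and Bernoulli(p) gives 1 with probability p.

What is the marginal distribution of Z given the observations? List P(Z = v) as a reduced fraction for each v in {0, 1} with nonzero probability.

P(Z=0) = 4/13, P(Z=1) = 9/13

Enumerate traces; 8 have nonzero weight after conditioning:
  (X=1, Y=0, Z=1, W=0) weight 6/385
  (X=1, Y=0, Z=1, W=1) weight 2/385
  (X=1, Y=0, Z=1, W=2) weight 8/385
  (X=1, Y=0, Z=1, W=3) weight 4/385
  (X=2, Y=0, Z=0, W=0) weight 8/1155
  (X=2, Y=0, Z=0, W=1) weight 8/3465
  (X=2, Y=0, Z=0, W=2) weight 32/3465
  (X=2, Y=0, Z=0, W=3) weight 16/3465
Group by Z:
  weight(Z=0) = 16/693
  weight(Z=1) = 4/77
Total weight = 16/693 + 4/77 = 52/693
P(Z=0 | obs) = 16/693 / 52/693 = 4/13
P(Z=1 | obs) = 4/77 / 52/693 = 9/13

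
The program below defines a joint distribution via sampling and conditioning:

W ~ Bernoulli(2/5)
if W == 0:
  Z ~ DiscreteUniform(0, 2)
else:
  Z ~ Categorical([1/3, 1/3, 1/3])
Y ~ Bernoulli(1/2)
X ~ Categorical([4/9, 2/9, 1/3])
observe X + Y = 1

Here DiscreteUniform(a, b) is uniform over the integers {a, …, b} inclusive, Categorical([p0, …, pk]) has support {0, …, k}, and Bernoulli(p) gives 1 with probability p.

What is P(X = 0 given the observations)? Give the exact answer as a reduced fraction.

P(X = 0 | obs) = 2/3

Enumerate traces; 12 have nonzero weight after conditioning:
  (W=0, Z=0, Y=0, X=1) weight 1/45
  (W=0, Z=0, Y=1, X=0) weight 2/45
  (W=0, Z=1, Y=0, X=1) weight 1/45
  (W=0, Z=1, Y=1, X=0) weight 2/45
  (W=0, Z=2, Y=0, X=1) weight 1/45
  (W=0, Z=2, Y=1, X=0) weight 2/45
  (W=1, Z=0, Y=0, X=1) weight 2/135
  (W=1, Z=0, Y=1, X=0) weight 4/135
  … 4 more
Group by X:
  weight(X=0) = 2/9
  weight(X=1) = 1/9
Total weight = 2/9 + 1/9 = 1/3
P(X=0 | obs) = 2/9 / 1/3 = 2/3
P(X=1 | obs) = 1/9 / 1/3 = 1/3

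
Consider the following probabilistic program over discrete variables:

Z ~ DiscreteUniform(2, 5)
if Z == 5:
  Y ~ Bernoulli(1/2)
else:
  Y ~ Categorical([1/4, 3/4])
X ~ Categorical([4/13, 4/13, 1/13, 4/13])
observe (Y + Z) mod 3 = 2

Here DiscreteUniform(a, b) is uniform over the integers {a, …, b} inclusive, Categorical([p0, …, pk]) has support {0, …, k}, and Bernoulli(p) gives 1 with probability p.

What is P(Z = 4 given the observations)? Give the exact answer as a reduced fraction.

P(Z = 4 | obs) = 1/2

Enumerate traces; 12 have nonzero weight after conditioning:
  (Z=2, Y=0, X=0) weight 1/52
  (Z=2, Y=0, X=1) weight 1/52
  (Z=2, Y=0, X=2) weight 1/208
  (Z=2, Y=0, X=3) weight 1/52
  (Z=4, Y=1, X=0) weight 3/52
  (Z=4, Y=1, X=1) weight 3/52
  (Z=4, Y=1, X=2) weight 3/208
  (Z=4, Y=1, X=3) weight 3/52
  (Z=5, Y=0, X=0) weight 1/26
  … 3 more
Group by Z:
  weight(Z=2) = 1/16
  weight(Z=4) = 3/16
  weight(Z=5) = 1/8
Total weight = 1/16 + 3/16 + 1/8 = 3/8
P(Z=2 | obs) = 1/16 / 3/8 = 1/6
P(Z=4 | obs) = 3/16 / 3/8 = 1/2
P(Z=5 | obs) = 1/8 / 3/8 = 1/3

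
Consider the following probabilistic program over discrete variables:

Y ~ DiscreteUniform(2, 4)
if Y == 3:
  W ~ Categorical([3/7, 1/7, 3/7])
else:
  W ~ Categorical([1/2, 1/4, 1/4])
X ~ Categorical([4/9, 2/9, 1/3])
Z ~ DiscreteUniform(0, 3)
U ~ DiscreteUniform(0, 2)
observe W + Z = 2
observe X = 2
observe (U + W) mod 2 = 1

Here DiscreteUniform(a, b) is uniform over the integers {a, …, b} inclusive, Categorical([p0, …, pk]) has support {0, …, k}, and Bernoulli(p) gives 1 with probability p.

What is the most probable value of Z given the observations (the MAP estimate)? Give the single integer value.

Enumerate traces; 12 have nonzero weight after conditioning:
  (Y=2, W=0, X=2, Z=2, U=1) weight 1/216
  (Y=2, W=1, X=2, Z=1, U=0) weight 1/432
  (Y=2, W=1, X=2, Z=1, U=2) weight 1/432
  (Y=2, W=2, X=2, Z=0, U=1) weight 1/432
  (Y=3, W=0, X=2, Z=2, U=1) weight 1/252
  (Y=3, W=1, X=2, Z=1, U=0) weight 1/756
  (Y=3, W=1, X=2, Z=1, U=2) weight 1/756
  (Y=3, W=2, X=2, Z=0, U=1) weight 1/252
  … 4 more
Group by Z:
  weight(Z=0) = 13/1512
  weight(Z=1) = 1/84
  weight(Z=2) = 5/378
Total weight = 13/1512 + 1/84 + 5/378 = 17/504
P(Z=0 | obs) = 13/1512 / 17/504 = 13/51
P(Z=1 | obs) = 1/84 / 17/504 = 6/17
P(Z=2 | obs) = 5/378 / 17/504 = 20/51
argmax = 2

argmax_v P(Z = v | obs) = 2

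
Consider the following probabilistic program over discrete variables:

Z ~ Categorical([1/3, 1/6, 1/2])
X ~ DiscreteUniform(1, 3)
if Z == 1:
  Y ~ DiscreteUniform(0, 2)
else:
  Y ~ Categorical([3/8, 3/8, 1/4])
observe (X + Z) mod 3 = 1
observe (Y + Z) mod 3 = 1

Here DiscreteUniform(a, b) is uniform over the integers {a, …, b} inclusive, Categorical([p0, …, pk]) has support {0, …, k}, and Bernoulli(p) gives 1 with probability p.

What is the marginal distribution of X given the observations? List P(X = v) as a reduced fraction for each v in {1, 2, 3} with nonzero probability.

P(X=1) = 9/22, P(X=2) = 9/22, P(X=3) = 2/11

Enumerate traces; 3 have nonzero weight after conditioning:
  (Z=0, X=1, Y=1) weight 1/24
  (Z=1, X=3, Y=0) weight 1/54
  (Z=2, X=2, Y=2) weight 1/24
Group by X:
  weight(X=1) = 1/24
  weight(X=2) = 1/24
  weight(X=3) = 1/54
Total weight = 1/24 + 1/24 + 1/54 = 11/108
P(X=1 | obs) = 1/24 / 11/108 = 9/22
P(X=2 | obs) = 1/24 / 11/108 = 9/22
P(X=3 | obs) = 1/54 / 11/108 = 2/11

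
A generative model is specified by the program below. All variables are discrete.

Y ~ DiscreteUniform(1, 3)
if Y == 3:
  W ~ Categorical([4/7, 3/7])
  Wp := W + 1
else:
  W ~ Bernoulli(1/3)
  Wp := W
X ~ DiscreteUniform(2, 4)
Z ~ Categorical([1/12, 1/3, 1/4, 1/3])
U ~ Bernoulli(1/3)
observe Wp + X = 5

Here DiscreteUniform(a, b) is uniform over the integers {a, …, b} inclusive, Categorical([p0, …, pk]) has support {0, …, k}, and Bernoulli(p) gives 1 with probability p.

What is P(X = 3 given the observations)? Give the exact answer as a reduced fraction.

P(X = 3 | obs) = 9/35

Enumerate traces; 32 have nonzero weight after conditioning:
  (Y=1, W=1, X=4, Z=0, U=0) weight 1/486
  (Y=1, W=1, X=4, Z=0, U=1) weight 1/972
  (Y=1, W=1, X=4, Z=1, U=0) weight 2/243
  (Y=1, W=1, X=4, Z=1, U=1) weight 1/243
  (Y=1, W=1, X=4, Z=2, U=0) weight 1/162
  (Y=1, W=1, X=4, Z=2, U=1) weight 1/324
  (Y=1, W=1, X=4, Z=3, U=0) weight 2/243
  (Y=1, W=1, X=4, Z=3, U=1) weight 1/243
  (Y=3, W=1, X=3, Z=0, U=0) weight 1/378
  … 23 more
Group by X:
  weight(X=3) = 1/21
  weight(X=4) = 26/189
Total weight = 1/21 + 26/189 = 5/27
P(X=3 | obs) = 1/21 / 5/27 = 9/35
P(X=4 | obs) = 26/189 / 5/27 = 26/35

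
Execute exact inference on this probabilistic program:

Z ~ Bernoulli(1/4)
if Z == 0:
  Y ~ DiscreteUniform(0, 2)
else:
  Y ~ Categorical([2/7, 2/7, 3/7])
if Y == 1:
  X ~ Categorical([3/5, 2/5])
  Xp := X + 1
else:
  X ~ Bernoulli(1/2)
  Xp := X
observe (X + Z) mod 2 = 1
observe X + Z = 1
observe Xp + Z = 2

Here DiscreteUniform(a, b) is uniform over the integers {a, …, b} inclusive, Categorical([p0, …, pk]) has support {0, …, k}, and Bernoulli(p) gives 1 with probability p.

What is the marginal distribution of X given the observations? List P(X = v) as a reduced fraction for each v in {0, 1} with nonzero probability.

Enumerate traces; 2 have nonzero weight after conditioning:
  (Z=0, Y=1, X=1) weight 1/10
  (Z=1, Y=1, X=0) weight 3/70
Group by X:
  weight(X=0) = 3/70
  weight(X=1) = 1/10
Total weight = 3/70 + 1/10 = 1/7
P(X=0 | obs) = 3/70 / 1/7 = 3/10
P(X=1 | obs) = 1/10 / 1/7 = 7/10

P(X=0) = 3/10, P(X=1) = 7/10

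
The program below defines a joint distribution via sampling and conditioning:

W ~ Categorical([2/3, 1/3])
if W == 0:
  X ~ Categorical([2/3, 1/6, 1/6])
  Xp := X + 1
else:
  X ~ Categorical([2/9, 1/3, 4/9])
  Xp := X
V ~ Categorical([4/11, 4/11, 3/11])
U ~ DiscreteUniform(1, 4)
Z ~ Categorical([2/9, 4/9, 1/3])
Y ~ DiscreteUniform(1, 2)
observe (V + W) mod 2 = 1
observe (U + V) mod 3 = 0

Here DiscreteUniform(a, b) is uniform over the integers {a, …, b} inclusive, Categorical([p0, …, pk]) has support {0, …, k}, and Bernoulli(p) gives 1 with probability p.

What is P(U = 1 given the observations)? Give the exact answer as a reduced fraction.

Enumerate traces; 72 have nonzero weight after conditioning:
  (W=0, X=0, V=1, U=2, Z=0, Y=1) weight 4/891
  (W=0, X=0, V=1, U=2, Z=0, Y=2) weight 4/891
  (W=0, X=0, V=1, U=2, Z=1, Y=1) weight 8/891
  (W=0, X=0, V=1, U=2, Z=1, Y=2) weight 8/891
  (W=0, X=0, V=1, U=2, Z=2, Y=1) weight 2/297
  (W=0, X=0, V=1, U=2, Z=2, Y=2) weight 2/297
  (W=0, X=1, V=1, U=2, Z=0, Y=1) weight 1/891
  (W=0, X=1, V=1, U=2, Z=0, Y=2) weight 1/891
  (W=1, X=0, V=0, U=3, Z=0, Y=1) weight 2/2673
  (W=1, X=0, V=2, U=1, Z=0, Y=1) weight 1/1782
  … 62 more
Group by U:
  weight(U=1) = 1/44
  weight(U=2) = 2/33
  weight(U=3) = 1/33
  weight(U=4) = 1/44
Total weight = 1/44 + 2/33 + 1/33 + 1/44 = 3/22
P(U=1 | obs) = 1/44 / 3/22 = 1/6
P(U=2 | obs) = 2/33 / 3/22 = 4/9
P(U=3 | obs) = 1/33 / 3/22 = 2/9
P(U=4 | obs) = 1/44 / 3/22 = 1/6

P(U = 1 | obs) = 1/6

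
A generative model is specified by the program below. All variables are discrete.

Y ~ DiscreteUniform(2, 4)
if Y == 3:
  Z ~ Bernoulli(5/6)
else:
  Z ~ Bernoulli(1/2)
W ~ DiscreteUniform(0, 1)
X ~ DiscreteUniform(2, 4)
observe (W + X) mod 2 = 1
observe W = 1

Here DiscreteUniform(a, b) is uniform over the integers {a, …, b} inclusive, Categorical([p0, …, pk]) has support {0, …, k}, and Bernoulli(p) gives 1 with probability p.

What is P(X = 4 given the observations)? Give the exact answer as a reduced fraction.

P(X = 4 | obs) = 1/2

Enumerate traces; 12 have nonzero weight after conditioning:
  (Y=2, Z=0, W=1, X=2) weight 1/36
  (Y=2, Z=0, W=1, X=4) weight 1/36
  (Y=2, Z=1, W=1, X=2) weight 1/36
  (Y=2, Z=1, W=1, X=4) weight 1/36
  (Y=3, Z=0, W=1, X=2) weight 1/108
  (Y=3, Z=0, W=1, X=4) weight 1/108
  (Y=3, Z=1, W=1, X=2) weight 5/108
  (Y=3, Z=1, W=1, X=4) weight 5/108
  … 4 more
Group by X:
  weight(X=2) = 1/6
  weight(X=4) = 1/6
Total weight = 1/6 + 1/6 = 1/3
P(X=2 | obs) = 1/6 / 1/3 = 1/2
P(X=4 | obs) = 1/6 / 1/3 = 1/2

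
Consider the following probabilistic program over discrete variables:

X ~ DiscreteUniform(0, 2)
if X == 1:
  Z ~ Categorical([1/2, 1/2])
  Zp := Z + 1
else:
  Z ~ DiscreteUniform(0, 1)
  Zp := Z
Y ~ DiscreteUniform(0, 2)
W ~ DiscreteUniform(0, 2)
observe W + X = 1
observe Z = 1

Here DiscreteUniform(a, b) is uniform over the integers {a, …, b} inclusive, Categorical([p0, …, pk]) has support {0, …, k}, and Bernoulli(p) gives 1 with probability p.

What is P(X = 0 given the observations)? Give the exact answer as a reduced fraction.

Enumerate traces; 6 have nonzero weight after conditioning:
  (X=0, Z=1, Y=0, W=1) weight 1/54
  (X=0, Z=1, Y=1, W=1) weight 1/54
  (X=0, Z=1, Y=2, W=1) weight 1/54
  (X=1, Z=1, Y=0, W=0) weight 1/54
  (X=1, Z=1, Y=1, W=0) weight 1/54
  (X=1, Z=1, Y=2, W=0) weight 1/54
Group by X:
  weight(X=0) = 1/18
  weight(X=1) = 1/18
Total weight = 1/18 + 1/18 = 1/9
P(X=0 | obs) = 1/18 / 1/9 = 1/2
P(X=1 | obs) = 1/18 / 1/9 = 1/2

P(X = 0 | obs) = 1/2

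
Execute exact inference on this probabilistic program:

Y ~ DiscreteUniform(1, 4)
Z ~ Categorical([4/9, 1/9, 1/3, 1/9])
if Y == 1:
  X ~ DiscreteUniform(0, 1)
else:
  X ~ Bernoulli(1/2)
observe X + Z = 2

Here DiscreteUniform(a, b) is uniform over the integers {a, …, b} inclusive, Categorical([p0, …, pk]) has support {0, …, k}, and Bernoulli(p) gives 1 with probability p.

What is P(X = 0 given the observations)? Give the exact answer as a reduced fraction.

P(X = 0 | obs) = 3/4

Enumerate traces; 8 have nonzero weight after conditioning:
  (Y=1, Z=1, X=1) weight 1/72
  (Y=1, Z=2, X=0) weight 1/24
  (Y=2, Z=1, X=1) weight 1/72
  (Y=2, Z=2, X=0) weight 1/24
  (Y=3, Z=1, X=1) weight 1/72
  (Y=3, Z=2, X=0) weight 1/24
  (Y=4, Z=1, X=1) weight 1/72
  (Y=4, Z=2, X=0) weight 1/24
Group by X:
  weight(X=0) = 1/6
  weight(X=1) = 1/18
Total weight = 1/6 + 1/18 = 2/9
P(X=0 | obs) = 1/6 / 2/9 = 3/4
P(X=1 | obs) = 1/18 / 2/9 = 1/4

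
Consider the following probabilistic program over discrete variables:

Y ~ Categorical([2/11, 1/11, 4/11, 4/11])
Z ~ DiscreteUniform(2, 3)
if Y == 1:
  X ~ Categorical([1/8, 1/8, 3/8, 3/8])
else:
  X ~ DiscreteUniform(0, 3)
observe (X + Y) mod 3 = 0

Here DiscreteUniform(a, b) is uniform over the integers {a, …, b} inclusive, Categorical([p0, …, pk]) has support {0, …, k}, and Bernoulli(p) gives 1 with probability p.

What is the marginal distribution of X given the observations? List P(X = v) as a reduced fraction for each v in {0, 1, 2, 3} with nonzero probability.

P(X=0) = 12/35, P(X=1) = 8/35, P(X=2) = 3/35, P(X=3) = 12/35

Enumerate traces; 12 have nonzero weight after conditioning:
  (Y=0, Z=2, X=0) weight 1/44
  (Y=0, Z=2, X=3) weight 1/44
  (Y=0, Z=3, X=0) weight 1/44
  (Y=0, Z=3, X=3) weight 1/44
  (Y=1, Z=2, X=2) weight 3/176
  (Y=1, Z=3, X=2) weight 3/176
  (Y=2, Z=2, X=1) weight 1/22
  (Y=2, Z=3, X=1) weight 1/22
  … 4 more
Group by X:
  weight(X=0) = 3/22
  weight(X=1) = 1/11
  weight(X=2) = 3/88
  weight(X=3) = 3/22
Total weight = 3/22 + 1/11 + 3/88 + 3/22 = 35/88
P(X=0 | obs) = 3/22 / 35/88 = 12/35
P(X=1 | obs) = 1/11 / 35/88 = 8/35
P(X=2 | obs) = 3/88 / 35/88 = 3/35
P(X=3 | obs) = 3/22 / 35/88 = 12/35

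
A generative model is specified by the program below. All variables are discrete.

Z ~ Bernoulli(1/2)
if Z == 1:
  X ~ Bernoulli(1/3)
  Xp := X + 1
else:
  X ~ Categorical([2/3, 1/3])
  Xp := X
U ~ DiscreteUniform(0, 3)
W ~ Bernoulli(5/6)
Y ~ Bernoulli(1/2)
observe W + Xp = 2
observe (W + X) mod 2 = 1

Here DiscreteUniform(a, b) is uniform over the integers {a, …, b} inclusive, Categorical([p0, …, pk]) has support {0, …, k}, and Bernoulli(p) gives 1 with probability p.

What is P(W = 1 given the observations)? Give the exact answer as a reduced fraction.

Enumerate traces; 16 have nonzero weight after conditioning:
  (Z=1, X=0, U=0, W=1, Y=0) weight 5/144
  (Z=1, X=0, U=0, W=1, Y=1) weight 5/144
  (Z=1, X=0, U=1, W=1, Y=0) weight 5/144
  (Z=1, X=0, U=1, W=1, Y=1) weight 5/144
  (Z=1, X=0, U=2, W=1, Y=0) weight 5/144
  (Z=1, X=0, U=2, W=1, Y=1) weight 5/144
  (Z=1, X=0, U=3, W=1, Y=0) weight 5/144
  (Z=1, X=0, U=3, W=1, Y=1) weight 5/144
  (Z=1, X=1, U=0, W=0, Y=0) weight 1/288
  … 7 more
Group by W:
  weight(W=0) = 1/36
  weight(W=1) = 5/18
Total weight = 1/36 + 5/18 = 11/36
P(W=0 | obs) = 1/36 / 11/36 = 1/11
P(W=1 | obs) = 5/18 / 11/36 = 10/11

P(W = 1 | obs) = 10/11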